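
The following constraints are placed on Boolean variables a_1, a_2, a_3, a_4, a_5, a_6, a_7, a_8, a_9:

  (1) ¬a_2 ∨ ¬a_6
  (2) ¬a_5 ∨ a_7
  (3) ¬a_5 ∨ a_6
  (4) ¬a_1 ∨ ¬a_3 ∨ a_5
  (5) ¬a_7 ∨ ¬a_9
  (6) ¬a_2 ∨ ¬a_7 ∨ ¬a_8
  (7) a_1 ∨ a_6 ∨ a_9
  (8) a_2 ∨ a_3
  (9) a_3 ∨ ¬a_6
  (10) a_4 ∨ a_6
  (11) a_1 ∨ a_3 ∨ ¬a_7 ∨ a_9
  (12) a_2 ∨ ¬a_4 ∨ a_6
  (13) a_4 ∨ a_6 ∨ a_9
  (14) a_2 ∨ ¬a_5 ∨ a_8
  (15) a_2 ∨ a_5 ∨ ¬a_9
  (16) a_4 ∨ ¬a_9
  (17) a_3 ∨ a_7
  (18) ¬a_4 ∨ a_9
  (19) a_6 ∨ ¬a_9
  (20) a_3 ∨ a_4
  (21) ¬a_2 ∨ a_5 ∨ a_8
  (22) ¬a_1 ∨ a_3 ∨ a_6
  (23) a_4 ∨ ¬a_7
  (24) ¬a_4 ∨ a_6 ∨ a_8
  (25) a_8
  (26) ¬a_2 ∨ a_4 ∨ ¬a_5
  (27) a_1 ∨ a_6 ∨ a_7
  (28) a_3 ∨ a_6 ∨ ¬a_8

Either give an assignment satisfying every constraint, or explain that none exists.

a_1=F, a_2=F, a_3=T, a_4=F, a_5=F, a_6=T, a_7=F, a_8=T, a_9=F

Unit clause (a_8) forces a_8 = True.
Set a_1 = False.
Try a_2 = True:
  (¬a_2 ∨ ¬a_6) forces a_6 = False.
  (¬a_5 ∨ a_6) forces a_5 = False.
  (¬a_2 ∨ ¬a_7 ∨ ¬a_8) forces a_7 = False.
  clause (a_1 ∨ a_6 ∨ a_7) is falsified — backtrack.
So a_2 = False.
  then (a_2 ∨ a_3) forces a_3 = True.
Try a_4 = True:
  (a_2 ∨ ¬a_4 ∨ a_6) forces a_6 = True.
  (¬a_4 ∨ a_9) forces a_9 = True.
  (¬a_7 ∨ ¬a_9) forces a_7 = False.
  (¬a_5 ∨ a_7) forces a_5 = False.
  clause (a_2 ∨ a_5 ∨ ¬a_9) is falsified — backtrack.
So a_4 = False.
  then (a_4 ∨ a_6) forces a_6 = True.
  then (a_4 ∨ ¬a_9) forces a_9 = False.
  then (a_4 ∨ ¬a_7) forces a_7 = False.
  then (¬a_5 ∨ a_7) forces a_5 = False.
All clauses satisfied.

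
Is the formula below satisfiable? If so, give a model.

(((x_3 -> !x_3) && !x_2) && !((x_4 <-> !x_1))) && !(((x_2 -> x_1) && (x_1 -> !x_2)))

Unsatisfiable — no assignment works.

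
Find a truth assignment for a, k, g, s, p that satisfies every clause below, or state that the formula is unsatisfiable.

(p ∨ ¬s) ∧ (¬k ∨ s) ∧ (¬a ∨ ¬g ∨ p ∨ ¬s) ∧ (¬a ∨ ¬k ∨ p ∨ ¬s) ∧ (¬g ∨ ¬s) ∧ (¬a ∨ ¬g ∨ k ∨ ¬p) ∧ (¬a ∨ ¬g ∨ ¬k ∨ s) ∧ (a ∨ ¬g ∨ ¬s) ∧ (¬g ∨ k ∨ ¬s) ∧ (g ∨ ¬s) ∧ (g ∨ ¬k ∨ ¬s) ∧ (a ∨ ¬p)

a: False; k: False; g: False; s: False; p: False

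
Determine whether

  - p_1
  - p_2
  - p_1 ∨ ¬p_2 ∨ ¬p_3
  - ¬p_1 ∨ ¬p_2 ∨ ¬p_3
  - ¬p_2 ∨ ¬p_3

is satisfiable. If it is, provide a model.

p_1=T; p_2=T; p_3=F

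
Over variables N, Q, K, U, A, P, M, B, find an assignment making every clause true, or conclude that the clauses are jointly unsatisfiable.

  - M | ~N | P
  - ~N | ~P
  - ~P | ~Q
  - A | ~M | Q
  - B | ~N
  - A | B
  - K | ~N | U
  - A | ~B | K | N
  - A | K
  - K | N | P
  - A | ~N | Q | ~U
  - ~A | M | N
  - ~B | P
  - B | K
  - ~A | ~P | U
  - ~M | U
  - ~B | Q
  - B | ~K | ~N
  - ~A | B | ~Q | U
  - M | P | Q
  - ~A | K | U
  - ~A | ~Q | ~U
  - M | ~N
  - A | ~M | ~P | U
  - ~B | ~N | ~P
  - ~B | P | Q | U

N: False, Q: False, K: True, U: True, A: True, P: True, M: True, B: False

Try N = True:
  (~N | ~P) forces P = False.
  (M | ~N | P) forces M = True.
  (B | ~N) forces B = True.
  clause (~B | P) is falsified — backtrack.
So N = False.
Set Q = False.
  then (~B | Q) forces B = False.
  then (A | B) forces A = True.
  then (~A | M | N) forces M = True.
  then (B | K) forces K = True.
  then (~M | U) forces U = True.
Set P = True.
All clauses satisfied.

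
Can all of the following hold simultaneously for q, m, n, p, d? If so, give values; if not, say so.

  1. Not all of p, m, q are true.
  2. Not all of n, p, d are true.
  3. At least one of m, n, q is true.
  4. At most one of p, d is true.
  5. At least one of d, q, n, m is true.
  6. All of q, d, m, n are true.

q = True; m = True; n = True; p = False; d = True

  (1) {p, m, q}: 2/3 true — not all ✓
  (2) {n, p, d}: 2/3 true — not all ✓
  (3) {m, n, q}: 3 true — at least one ✓
  (4) {p, d}: 1 true — at most one ✓
  (5) {d, q, n, m}: 4 true — at least one ✓
  (6) {q, d, m, n}: all 4 true ✓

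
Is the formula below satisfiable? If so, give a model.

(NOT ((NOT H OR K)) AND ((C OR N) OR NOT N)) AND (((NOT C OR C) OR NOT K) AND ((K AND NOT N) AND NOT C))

Unsatisfiable

Case K = True: the conjunct NOT ((NOT H OR K)) becomes NOT ((NOT H OR True)) = False.
Case K = False: the conjunct K is False.
Both cases fail — unsatisfiable.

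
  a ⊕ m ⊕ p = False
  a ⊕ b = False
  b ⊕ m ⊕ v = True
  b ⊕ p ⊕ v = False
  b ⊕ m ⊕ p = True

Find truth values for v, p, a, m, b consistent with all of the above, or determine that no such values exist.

The formula is unsatisfiable.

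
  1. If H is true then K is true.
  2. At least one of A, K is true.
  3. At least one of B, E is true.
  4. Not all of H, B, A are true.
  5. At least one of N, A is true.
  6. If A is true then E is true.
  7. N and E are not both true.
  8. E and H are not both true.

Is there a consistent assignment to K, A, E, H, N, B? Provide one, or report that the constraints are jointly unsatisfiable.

K=T; A=T; E=T; H=F; N=F; B=F

  (1) H=F ⇒ K: vacuous ✓
  (2) {A, K}: 2 true — at least one ✓
  (3) {B, E}: 1 true — at least one ✓
  (4) {H, B, A}: 1/3 true — not all ✓
  (5) {N, A}: 1 true — at least one ✓
  (6) A=T ⇒ E: T ✓
  (7) N=F, E=T — not both ✓
  (8) E=T, H=F — not both ✓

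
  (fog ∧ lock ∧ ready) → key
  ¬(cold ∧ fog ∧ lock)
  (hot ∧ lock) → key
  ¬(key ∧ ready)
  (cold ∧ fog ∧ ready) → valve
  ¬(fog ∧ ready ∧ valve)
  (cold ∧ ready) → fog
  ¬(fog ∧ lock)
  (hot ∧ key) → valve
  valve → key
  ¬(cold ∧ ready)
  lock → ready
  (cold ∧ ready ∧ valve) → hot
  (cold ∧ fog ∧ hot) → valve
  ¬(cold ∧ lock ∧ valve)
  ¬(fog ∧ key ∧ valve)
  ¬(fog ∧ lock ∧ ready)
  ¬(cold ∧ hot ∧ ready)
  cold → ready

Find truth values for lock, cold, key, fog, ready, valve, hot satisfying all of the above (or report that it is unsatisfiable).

lock = False; cold = False; key = True; fog = False; ready = False; valve = True; hot = False

Set lock = False.
Try cold = True:
  (¬cold ∨ ready) forces ready = True.
  clause (¬cold ∨ ¬ready) is falsified — backtrack.
So cold = False.
Set key = True.
  then (¬key ∨ ¬ready) forces ready = False.
Set fog = False.
Set valve = True.
Set hot = False.
All clauses satisfied.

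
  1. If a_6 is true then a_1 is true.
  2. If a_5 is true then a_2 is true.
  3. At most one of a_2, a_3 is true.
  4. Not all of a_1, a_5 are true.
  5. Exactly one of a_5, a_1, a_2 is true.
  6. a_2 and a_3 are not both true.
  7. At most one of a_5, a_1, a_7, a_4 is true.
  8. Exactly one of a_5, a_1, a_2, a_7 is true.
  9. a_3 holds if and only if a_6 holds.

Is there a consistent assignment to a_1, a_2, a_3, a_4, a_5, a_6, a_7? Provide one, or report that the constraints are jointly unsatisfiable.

a_1 = False; a_2 = True; a_3 = False; a_4 = False; a_5 = False; a_6 = False; a_7 = False

  (1) a_6=F ⇒ a_1: vacuous ✓
  (2) a_5=F ⇒ a_2: vacuous ✓
  (3) {a_2, a_3}: 1 true — at most one ✓
  (4) {a_1, a_5}: 0/2 true — not all ✓
  (5) {a_5, a_1, a_2}: 1 true — exactly one ✓
  (6) a_2=T, a_3=F — not both ✓
  (7) {a_5, a_1, a_7, a_4}: 0 true — at most one ✓
  (8) {a_5, a_1, a_2, a_7}: 1 true — exactly one ✓
  (9) a_3=F, a_6=F — same ✓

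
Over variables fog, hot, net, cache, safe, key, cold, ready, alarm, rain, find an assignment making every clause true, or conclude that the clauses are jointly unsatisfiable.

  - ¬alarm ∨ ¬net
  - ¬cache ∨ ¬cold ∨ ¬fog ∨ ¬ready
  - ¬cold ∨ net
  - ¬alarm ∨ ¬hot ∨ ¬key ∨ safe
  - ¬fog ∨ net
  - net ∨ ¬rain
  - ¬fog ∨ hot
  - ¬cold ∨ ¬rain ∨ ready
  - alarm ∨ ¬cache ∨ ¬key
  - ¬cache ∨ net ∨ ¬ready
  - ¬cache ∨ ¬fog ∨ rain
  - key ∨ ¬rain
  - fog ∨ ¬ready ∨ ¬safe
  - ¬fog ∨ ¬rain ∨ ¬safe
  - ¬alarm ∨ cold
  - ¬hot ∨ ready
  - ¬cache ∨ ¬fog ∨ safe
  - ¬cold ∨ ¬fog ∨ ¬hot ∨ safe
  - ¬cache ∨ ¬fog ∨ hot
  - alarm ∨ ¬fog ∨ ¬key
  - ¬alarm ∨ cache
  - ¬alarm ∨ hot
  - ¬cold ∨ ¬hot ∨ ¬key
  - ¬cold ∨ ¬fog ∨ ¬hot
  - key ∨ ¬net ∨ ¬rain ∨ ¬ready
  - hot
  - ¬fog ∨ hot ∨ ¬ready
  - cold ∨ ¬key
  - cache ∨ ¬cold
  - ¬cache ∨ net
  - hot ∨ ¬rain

Unit clause (hot) forces hot = True.
In (¬hot ∨ ready) only ready is left, so ready = True.
Set fog = False.
  then (fog ∨ ¬ready ∨ ¬safe) forces safe = False.
Set net = True.
  then (¬alarm ∨ ¬net) forces alarm = False.
Set cache = False.
  then (cache ∨ ¬cold) forces cold = False.
  then (cold ∨ ¬key) forces key = False.
  then (key ∨ ¬rain) forces rain = False.
All clauses satisfied.

fog = False, hot = True, net = True, cache = False, safe = False, key = False, cold = False, ready = True, alarm = False, rain = False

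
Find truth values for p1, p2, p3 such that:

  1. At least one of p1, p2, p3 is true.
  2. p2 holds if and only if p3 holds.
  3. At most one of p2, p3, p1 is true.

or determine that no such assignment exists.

p1 = True, p2 = False, p3 = False

  (1) {p1, p2, p3}: 1 true — at least one ✓
  (2) p2=F, p3=F — same ✓
  (3) {p2, p3, p1}: 1 true — at most one ✓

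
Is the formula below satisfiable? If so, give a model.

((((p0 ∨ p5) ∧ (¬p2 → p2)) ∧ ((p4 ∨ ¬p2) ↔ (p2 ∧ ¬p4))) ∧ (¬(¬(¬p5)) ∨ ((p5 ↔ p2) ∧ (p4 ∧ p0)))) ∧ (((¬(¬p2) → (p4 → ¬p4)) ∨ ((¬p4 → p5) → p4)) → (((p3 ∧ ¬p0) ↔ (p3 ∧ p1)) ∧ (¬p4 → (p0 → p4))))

UNSATISFIABLE

The conjunct (p4 ∨ ¬p2) ↔ (p2 ∧ ¬p4) is unsatisfiable on its own:
  p2=F, p4=F: evaluates to False.
  p2=F, p4=T: evaluates to False.
  p2=T, p4=F: evaluates to False.
  p2=T, p4=T: evaluates to False.
So the whole conjunction is unsatisfiable.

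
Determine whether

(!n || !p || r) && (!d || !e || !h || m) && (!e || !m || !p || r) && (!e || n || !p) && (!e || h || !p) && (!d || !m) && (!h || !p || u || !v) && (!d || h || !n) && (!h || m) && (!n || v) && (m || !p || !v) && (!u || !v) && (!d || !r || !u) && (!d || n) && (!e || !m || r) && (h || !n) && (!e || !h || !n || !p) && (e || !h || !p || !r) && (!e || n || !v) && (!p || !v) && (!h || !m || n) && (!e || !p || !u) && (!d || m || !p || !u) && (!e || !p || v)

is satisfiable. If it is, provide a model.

p = False; r = True; n = False; d = False; u = True; h = False; e = False; v = False; m = True

Set p = False.
Set r = True.
Set n = False.
  then (!d || n) forces d = False.
Set u = True.
  then (!u || !v) forces v = False.
Try h = True:
  (!h || m) forces m = True.
  clause (!h || !m || n) is falsified — backtrack.
So h = False.
Set e = False.
Set m = True.
All clauses satisfied.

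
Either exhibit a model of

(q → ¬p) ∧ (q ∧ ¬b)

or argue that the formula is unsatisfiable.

p=F; q=T; b=F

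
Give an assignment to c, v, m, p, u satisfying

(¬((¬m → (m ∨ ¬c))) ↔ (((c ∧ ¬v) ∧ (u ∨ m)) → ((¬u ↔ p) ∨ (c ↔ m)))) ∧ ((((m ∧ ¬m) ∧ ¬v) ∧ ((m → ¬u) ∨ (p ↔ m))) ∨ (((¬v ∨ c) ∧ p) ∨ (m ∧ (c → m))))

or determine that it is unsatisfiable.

c = True, v = False, m = False, p = True, u = False

  ¬((¬m → (m ∨ ¬c))) ↔ (((c ∧ ¬v) ∧ (u ∨ m)) → ((¬u ↔ p) ∨ (c ↔ m))) = True
    ¬((¬m → (m ∨ ¬c))) = True
      ¬m → (m ∨ ¬c) = False
        ¬m = True
        m ∨ ¬c = False
          ¬c = False
    ((c ∧ ¬v) ∧ (u ∨ m)) → ((¬u ↔ p) ∨ (c ↔ m)) = True
      (c ∧ ¬v) ∧ (u ∨ m) = False
        c ∧ ¬v = True
          ¬v = True
        u ∨ m = False
      (¬u ↔ p) ∨ (c ↔ m) = True
        ¬u ↔ p = True
          ¬u = True
        c ↔ m = False
  (((m ∧ ¬m) ∧ ¬v) ∧ ((m → ¬u) ∨ (p ↔ m))) ∨ (((¬v ∨ c) ∧ p) ∨ (m ∧ (c → m))) = True
    ((m ∧ ¬m) ∧ ¬v) ∧ ((m → ¬u) ∨ (p ↔ m)) = False
      (m ∧ ¬m) ∧ ¬v = False
        m ∧ ¬m = False
          ¬m = True
        ¬v = True
      (m → ¬u) ∨ (p ↔ m) = True
        m → ¬u = True
          ¬u = True
        p ↔ m = False
    ((¬v ∨ c) ∧ p) ∨ (m ∧ (c → m)) = True
      (¬v ∨ c) ∧ p = True
        ¬v ∨ c = True
          ¬v = True
      m ∧ (c → m) = False
        c → m = False
Both conjuncts True, so the formula holds.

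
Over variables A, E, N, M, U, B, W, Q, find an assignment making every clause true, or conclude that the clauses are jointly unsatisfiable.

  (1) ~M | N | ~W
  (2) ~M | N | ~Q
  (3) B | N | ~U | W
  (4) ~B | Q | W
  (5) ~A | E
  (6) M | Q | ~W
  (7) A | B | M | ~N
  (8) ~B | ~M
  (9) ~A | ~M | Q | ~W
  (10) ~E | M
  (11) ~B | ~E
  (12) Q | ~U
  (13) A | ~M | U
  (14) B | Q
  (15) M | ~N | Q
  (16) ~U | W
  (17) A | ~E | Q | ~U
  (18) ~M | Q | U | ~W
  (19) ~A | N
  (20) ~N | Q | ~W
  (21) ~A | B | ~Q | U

A=F; E=F; N=F; M=F; U=F; B=F; W=T; Q=T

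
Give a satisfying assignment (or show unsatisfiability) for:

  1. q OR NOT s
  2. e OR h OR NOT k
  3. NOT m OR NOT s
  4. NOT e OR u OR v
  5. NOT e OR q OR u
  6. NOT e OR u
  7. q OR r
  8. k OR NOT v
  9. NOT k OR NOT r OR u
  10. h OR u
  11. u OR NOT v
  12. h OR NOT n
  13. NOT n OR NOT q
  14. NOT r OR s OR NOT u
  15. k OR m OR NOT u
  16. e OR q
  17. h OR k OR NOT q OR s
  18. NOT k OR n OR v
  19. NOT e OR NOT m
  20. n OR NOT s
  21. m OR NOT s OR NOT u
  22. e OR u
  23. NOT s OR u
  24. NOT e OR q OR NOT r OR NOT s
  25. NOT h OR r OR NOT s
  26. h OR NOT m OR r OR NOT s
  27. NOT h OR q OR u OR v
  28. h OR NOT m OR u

m = False; s = False; n = False; v = True; e = True; k = True; u = True; h = True; r = False; q = True

Set m = False.
Try s = True:
  (q OR NOT s) forces q = True.
  (NOT n OR NOT q) forces n = False.
  clause (n OR NOT s) is falsified — backtrack.
So s = False.
Set n = False.
Try v = False:
  (NOT k OR n OR v) forces k = False.
  (k OR m OR NOT u) forces u = False.
  (NOT e OR u OR v) forces e = False.
  clause (e OR u) is falsified — backtrack.
So v = True.
  then (k OR NOT v) forces k = True.
  then (u OR NOT v) forces u = True.
  then (NOT r OR s OR NOT u) forces r = False.
  then (q OR r) forces q = True.
Set e = True.
Set h = True.
All clauses satisfied.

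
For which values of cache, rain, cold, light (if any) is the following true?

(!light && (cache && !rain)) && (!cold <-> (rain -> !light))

cache = True; rain = False; cold = False; light = False

  !light && (cache && !rain) = True
    !light = True
    cache && !rain = True
      !rain = True
  !cold <-> (rain -> !light) = True
    !cold = True
    rain -> !light = True
      !light = True
Both conjuncts True, so the formula holds.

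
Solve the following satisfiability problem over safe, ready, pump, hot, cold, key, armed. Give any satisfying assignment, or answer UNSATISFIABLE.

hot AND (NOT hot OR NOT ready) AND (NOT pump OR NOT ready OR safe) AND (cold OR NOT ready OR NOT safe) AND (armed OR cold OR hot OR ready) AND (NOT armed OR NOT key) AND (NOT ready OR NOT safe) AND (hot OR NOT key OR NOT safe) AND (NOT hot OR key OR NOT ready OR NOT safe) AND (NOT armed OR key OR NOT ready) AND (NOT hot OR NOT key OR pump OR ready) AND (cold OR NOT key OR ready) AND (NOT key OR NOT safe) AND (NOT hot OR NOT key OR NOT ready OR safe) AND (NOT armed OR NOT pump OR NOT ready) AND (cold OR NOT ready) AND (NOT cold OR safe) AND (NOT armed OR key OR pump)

safe = True, ready = False, pump = True, hot = True, cold = True, key = False, armed = False

Unit clause (hot) forces hot = True.
In (NOT hot OR NOT ready) only NOT ready is left, so ready = False.
Set safe = True.
  then (NOT key OR NOT safe) forces key = False.
Set pump = True.
Set cold = True.
Set armed = False.
All clauses satisfied.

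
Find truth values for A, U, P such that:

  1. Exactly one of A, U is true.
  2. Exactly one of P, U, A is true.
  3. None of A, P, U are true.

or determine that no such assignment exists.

Case A = True:
  Constraint (3) is violated (A=T) — contradiction.
Case A = False:
  (1) with A=F forces U = True.
  Constraint (3) is violated (U=T) — contradiction.
Both cases fail — unsatisfiable.

The formula is unsatisfiable.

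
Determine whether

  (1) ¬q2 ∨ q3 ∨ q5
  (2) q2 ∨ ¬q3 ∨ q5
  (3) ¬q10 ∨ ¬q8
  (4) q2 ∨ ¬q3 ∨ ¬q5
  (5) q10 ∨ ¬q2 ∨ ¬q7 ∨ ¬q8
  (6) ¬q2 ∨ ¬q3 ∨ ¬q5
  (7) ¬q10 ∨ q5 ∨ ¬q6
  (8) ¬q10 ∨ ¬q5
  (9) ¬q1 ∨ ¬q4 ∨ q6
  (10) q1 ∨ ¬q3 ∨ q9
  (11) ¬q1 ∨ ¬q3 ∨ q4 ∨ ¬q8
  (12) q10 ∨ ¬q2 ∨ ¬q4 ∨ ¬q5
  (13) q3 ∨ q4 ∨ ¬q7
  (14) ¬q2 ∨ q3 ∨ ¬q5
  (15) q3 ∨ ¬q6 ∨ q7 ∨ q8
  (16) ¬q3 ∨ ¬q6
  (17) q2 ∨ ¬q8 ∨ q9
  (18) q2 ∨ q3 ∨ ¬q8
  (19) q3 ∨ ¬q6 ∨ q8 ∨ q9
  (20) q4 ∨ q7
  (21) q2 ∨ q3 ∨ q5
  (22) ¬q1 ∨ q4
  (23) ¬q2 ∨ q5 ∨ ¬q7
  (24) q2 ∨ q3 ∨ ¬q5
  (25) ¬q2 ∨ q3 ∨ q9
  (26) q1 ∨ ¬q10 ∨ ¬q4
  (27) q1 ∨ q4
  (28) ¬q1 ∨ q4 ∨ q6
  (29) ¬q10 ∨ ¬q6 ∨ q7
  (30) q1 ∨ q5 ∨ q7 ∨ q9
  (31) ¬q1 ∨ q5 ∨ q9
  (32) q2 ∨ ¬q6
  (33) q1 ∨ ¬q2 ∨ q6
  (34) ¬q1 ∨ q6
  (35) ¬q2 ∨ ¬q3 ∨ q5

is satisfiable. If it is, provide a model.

No satisfying assignment exists.

Case q5 = True:
  (¬q10 ∨ ¬q5) forces q10 = False.
  If q3 = True:
    (q2 ∨ ¬q3 ∨ ¬q5) forces q2 = True.
    clause (¬q2 ∨ ¬q3 ∨ ¬q5) is falsified.
  If q3 = False:
    (¬q2 ∨ q3 ∨ ¬q5) forces q2 = False.
    clause (q2 ∨ q3 ∨ ¬q5) is falsified.
  Every sub-case reaches a contradiction.
Case q5 = False:
  If q3 = True:
    (q2 ∨ ¬q3 ∨ q5) forces q2 = True.
    clause (¬q2 ∨ ¬q3 ∨ q5) is falsified.
  If q3 = False:
    (¬q2 ∨ q3 ∨ q5) forces q2 = False.
    clause (q2 ∨ q3 ∨ q5) is falsified.
  Every sub-case reaches a contradiction.
Both cases fail, so the formula is unsatisfiable.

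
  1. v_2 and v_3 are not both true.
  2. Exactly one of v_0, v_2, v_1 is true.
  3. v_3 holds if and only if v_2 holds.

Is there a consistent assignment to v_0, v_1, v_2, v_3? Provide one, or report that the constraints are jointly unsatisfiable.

v_0 = False; v_1 = True; v_2 = False; v_3 = False

  (1) v_2=F, v_3=F — not both ✓
  (2) {v_0, v_2, v_1}: 1 true — exactly one ✓
  (3) v_3=F, v_2=F — same ✓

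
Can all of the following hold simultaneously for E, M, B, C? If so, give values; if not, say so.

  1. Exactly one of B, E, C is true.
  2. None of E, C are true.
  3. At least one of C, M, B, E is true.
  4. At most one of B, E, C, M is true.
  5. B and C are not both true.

E: False, M: False, B: True, C: False

  (1) {B, E, C}: 1 true — exactly one ✓
  (2) {E, C}: 0 true — none ✓
  (3) {C, M, B, E}: 1 true — at least one ✓
  (4) {B, E, C, M}: 1 true — at most one ✓
  (5) B=T, C=F — not both ✓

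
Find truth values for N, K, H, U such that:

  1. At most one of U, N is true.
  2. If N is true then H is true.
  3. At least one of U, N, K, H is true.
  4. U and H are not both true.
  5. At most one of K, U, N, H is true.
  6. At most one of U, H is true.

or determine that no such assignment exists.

N = False, K = False, H = True, U = False

  (1) {U, N}: 0 true — at most one ✓
  (2) N=F ⇒ H: vacuous ✓
  (3) {U, N, K, H}: 1 true — at least one ✓
  (4) U=F, H=T — not both ✓
  (5) {K, U, N, H}: 1 true — at most one ✓
  (6) {U, H}: 1 true — at most one ✓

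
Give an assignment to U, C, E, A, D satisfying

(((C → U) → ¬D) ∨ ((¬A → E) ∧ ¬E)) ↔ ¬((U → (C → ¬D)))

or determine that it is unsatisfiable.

U=F, C=F, E=F, A=F, D=T

  (((C → U) → ¬D) ∨ ((¬A → E) ∧ ¬E)) ↔ ¬((U → (C → ¬D))) = True
    ((C → U) → ¬D) ∨ ((¬A → E) ∧ ¬E) = False
      (C → U) → ¬D = False
        C → U = True
        ¬D = False
      (¬A → E) ∧ ¬E = False
        ¬A → E = False
          ¬A = True
        ¬E = True
    ¬((U → (C → ¬D))) = False
      U → (C → ¬D) = True
        C → ¬D = True
          ¬D = False
The formula evaluates to True.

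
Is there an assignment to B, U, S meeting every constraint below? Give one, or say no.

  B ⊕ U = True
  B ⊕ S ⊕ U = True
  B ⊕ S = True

B=T, U=F, S=F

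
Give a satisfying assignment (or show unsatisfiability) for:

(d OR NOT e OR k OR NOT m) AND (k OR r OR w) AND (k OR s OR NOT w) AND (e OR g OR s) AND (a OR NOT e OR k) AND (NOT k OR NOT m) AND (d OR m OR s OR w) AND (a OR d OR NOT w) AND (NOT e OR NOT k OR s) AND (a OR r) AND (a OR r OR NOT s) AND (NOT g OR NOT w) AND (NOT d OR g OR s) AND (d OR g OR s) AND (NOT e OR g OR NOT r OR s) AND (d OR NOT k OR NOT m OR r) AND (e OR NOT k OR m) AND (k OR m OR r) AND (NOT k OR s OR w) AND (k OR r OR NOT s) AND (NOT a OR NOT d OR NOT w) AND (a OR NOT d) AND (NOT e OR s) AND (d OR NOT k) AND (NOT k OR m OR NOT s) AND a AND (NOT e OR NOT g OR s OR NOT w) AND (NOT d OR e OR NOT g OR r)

Unit clause (a) forces a = True.
Set m = False.
Set w = False.
Set d = True.
Try r = False:
  (k OR r OR w) forces k = True.
  (e OR NOT k OR m) forces e = True.
  (NOT e OR NOT k OR s) forces s = True.
  clause (NOT k OR m OR NOT s) is falsified — backtrack.
So r = True.
Set s = False.
  then (NOT d OR g OR s) forces g = True.
  then (NOT k OR s OR w) forces k = False.
  then (NOT e OR s) forces e = False.
All clauses satisfied.

m: False; w: False; d: True; r: True; s: False; a: True; g: True; e: False; k: False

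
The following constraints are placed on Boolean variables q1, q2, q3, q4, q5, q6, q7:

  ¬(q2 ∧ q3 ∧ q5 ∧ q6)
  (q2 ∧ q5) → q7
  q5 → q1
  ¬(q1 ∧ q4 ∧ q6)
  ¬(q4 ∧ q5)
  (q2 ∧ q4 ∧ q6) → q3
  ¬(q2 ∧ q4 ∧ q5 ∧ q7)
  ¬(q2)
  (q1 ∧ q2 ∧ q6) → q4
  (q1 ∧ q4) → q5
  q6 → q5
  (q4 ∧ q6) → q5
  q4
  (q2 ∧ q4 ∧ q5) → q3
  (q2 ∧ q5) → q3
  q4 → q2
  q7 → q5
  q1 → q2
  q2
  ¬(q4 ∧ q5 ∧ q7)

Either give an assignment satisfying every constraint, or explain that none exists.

Unsatisfiable

Case q2 = True:
  Clause (¬q2) is falsified — contradiction.
Case q2 = False:
  Clause (q2) is falsified — contradiction.
Both cases fail, so the formula is unsatisfiable.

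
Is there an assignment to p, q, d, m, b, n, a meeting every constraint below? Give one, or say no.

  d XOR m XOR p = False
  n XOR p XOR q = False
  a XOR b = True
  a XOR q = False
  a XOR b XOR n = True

p: True, q: True, d: False, m: True, b: False, n: False, a: True

d XOR m XOR p = F XOR T XOR T = False ✓
n XOR p XOR q = F XOR T XOR T = False ✓
a XOR b = T XOR F = True ✓
a XOR q = T XOR T = False ✓
a XOR b XOR n = T XOR F XOR F = True ✓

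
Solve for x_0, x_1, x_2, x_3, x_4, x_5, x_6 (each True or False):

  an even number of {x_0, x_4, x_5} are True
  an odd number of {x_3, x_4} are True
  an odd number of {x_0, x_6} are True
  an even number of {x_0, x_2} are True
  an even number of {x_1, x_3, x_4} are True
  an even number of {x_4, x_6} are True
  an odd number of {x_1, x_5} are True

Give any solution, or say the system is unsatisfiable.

UNSATISFIABLE

Adding constraints 1, 2, 3, 5, 6, 7 mod 2: every variable appears an even number of times on the left, so the left side is 0.
But the right sides sum to 1 (mod 2). 0 ≠ 1 — the system is inconsistent.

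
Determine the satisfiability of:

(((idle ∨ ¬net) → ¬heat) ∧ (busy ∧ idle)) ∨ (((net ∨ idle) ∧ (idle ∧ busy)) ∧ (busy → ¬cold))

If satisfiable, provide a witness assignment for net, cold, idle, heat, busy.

net = False; cold = True; idle = True; heat = False; busy = True

  (((idle ∨ ¬net) → ¬heat) ∧ (busy ∧ idle)) ∨ (((net ∨ idle) ∧ (idle ∧ busy)) ∧ (busy → ¬cold)) = True
    ((idle ∨ ¬net) → ¬heat) ∧ (busy ∧ idle) = True
      (idle ∨ ¬net) → ¬heat = True
        idle ∨ ¬net = True
          ¬net = True
        ¬heat = True
      busy ∧ idle = True
    ((net ∨ idle) ∧ (idle ∧ busy)) ∧ (busy → ¬cold) = False
      (net ∨ idle) ∧ (idle ∧ busy) = True
        net ∨ idle = True
        idle ∧ busy = True
      busy → ¬cold = False
        ¬cold = False
The formula evaluates to True.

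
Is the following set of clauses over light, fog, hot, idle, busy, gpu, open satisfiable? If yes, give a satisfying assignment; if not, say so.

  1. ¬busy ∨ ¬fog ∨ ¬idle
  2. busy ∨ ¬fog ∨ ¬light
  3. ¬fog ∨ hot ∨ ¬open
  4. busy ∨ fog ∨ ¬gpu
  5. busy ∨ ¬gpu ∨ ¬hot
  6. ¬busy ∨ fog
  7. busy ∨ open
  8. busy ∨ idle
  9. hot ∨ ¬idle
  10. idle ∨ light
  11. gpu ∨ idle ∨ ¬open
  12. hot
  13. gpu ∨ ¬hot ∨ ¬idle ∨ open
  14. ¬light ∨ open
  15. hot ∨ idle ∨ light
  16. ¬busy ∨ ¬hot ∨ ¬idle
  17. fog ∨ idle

Unit clause (hot) forces hot = True.
Set light = False.
  then (idle ∨ light) forces idle = True.
  then (¬busy ∨ ¬hot ∨ ¬idle) forces busy = False.
  then (busy ∨ ¬gpu ∨ ¬hot) forces gpu = False.
  then (busy ∨ open) forces open = True.
Set fog = False.
All clauses satisfied.

light = False, fog = False, hot = True, idle = True, busy = False, gpu = False, open = True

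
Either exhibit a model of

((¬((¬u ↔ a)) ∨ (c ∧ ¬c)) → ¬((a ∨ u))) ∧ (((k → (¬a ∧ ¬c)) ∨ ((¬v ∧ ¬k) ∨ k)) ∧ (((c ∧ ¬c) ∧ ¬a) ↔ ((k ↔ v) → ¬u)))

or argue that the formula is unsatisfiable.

u: True, c: True, a: False, k: False, v: False

  (¬((¬u ↔ a)) ∨ (c ∧ ¬c)) → ¬((a ∨ u)) = True
    ¬((¬u ↔ a)) ∨ (c ∧ ¬c) = False
      ¬((¬u ↔ a)) = False
        ¬u ↔ a = True
          ¬u = False
      c ∧ ¬c = False
        ¬c = False
    ¬((a ∨ u)) = False
      a ∨ u = True
  ((k → (¬a ∧ ¬c)) ∨ ((¬v ∧ ¬k) ∨ k)) ∧ (((c ∧ ¬c) ∧ ¬a) ↔ ((k ↔ v) → ¬u)) = True
    (k → (¬a ∧ ¬c)) ∨ ((¬v ∧ ¬k) ∨ k) = True
      k → (¬a ∧ ¬c) = True
        ¬a ∧ ¬c = False
          ¬a = True
          ¬c = False
      (¬v ∧ ¬k) ∨ k = True
        ¬v ∧ ¬k = True
          ¬v = True
          ¬k = True
    ((c ∧ ¬c) ∧ ¬a) ↔ ((k ↔ v) → ¬u) = True
      (c ∧ ¬c) ∧ ¬a = False
        c ∧ ¬c = False
          ¬c = False
        ¬a = True
      (k ↔ v) → ¬u = False
        k ↔ v = True
        ¬u = False
Both conjuncts True, so the formula holds.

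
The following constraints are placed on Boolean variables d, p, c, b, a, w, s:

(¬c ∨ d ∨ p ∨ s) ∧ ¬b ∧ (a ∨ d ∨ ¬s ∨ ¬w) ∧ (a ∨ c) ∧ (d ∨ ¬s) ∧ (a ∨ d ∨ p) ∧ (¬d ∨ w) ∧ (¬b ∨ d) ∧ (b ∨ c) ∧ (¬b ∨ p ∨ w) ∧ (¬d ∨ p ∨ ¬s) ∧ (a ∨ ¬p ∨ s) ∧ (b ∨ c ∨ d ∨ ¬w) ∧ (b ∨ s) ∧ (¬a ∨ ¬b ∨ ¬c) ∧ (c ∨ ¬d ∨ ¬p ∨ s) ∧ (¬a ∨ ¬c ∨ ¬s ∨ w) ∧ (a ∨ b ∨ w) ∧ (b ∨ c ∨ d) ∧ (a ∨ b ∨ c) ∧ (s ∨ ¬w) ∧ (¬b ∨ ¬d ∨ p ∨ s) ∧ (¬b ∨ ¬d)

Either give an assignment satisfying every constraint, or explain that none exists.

Unit clause (¬b) forces b = False.
In (b ∨ c) only c is left, so c = True.
In (b ∨ s) only s is left, so s = True.
In (d ∨ ¬s) only d is left, so d = True.
In (¬d ∨ w) only w is left, so w = True.
In (¬d ∨ p ∨ ¬s) only p is left, so p = True.
Set a = True.
All clauses satisfied.

d: True, p: True, c: True, b: False, a: True, w: True, s: True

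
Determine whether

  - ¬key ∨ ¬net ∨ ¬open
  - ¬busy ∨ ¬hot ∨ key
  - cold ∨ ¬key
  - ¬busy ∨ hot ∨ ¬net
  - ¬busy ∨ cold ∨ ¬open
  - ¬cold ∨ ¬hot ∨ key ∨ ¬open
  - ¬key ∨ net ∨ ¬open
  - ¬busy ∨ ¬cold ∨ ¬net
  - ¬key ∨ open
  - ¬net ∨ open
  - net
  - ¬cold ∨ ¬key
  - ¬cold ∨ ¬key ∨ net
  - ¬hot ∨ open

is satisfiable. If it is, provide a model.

net: True, cold: False, key: False, hot: False, open: True, busy: False

Unit clause (net) forces net = True.
In (¬net ∨ open) only open is left, so open = True.
In (¬key ∨ ¬net ∨ ¬open) only ¬key is left, so key = False.
Set cold = False.
  then (¬busy ∨ cold ∨ ¬open) forces busy = False.
Set hot = False.
All clauses satisfied.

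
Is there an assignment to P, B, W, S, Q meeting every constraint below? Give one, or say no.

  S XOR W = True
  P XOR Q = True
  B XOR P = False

P = False; B = False; W = False; S = True; Q = True

S XOR W = T XOR F = True ✓
P XOR Q = F XOR T = True ✓
B XOR P = F XOR F = False ✓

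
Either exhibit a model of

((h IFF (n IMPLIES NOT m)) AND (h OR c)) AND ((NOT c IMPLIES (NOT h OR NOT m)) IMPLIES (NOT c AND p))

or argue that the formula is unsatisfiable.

p = True, m = False, c = False, n = True, h = True

  (h IFF (n IMPLIES NOT m)) AND (h OR c) = True
    h IFF (n IMPLIES NOT m) = True
      n IMPLIES NOT m = True
        NOT m = True
    h OR c = True
  (NOT c IMPLIES (NOT h OR NOT m)) IMPLIES (NOT c AND p) = True
    NOT c IMPLIES (NOT h OR NOT m) = True
      NOT c = True
      NOT h OR NOT m = True
        NOT h = False
        NOT m = True
    NOT c AND p = True
      NOT c = True
Both conjuncts True, so the formula holds.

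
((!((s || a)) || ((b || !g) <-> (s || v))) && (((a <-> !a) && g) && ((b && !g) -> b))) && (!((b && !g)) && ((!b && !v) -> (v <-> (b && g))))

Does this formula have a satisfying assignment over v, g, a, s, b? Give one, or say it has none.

Unsatisfiable — no assignment works.

The conjunct a <-> !a is unsatisfiable on its own:
  a=F: evaluates to False.
  a=T: evaluates to False.
So the whole conjunction is unsatisfiable.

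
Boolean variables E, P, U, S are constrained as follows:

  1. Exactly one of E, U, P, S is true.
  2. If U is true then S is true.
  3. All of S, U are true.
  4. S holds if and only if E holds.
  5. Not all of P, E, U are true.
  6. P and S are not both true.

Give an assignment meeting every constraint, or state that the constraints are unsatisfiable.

Case S = True:
  (1) with S=T forces E = False.
  Constraint (4) is violated (S=T, E=F) — contradiction.
Case S = False:
  Constraint (3) is violated (S=F) — contradiction.
Both cases fail — unsatisfiable.

No satisfying assignment exists.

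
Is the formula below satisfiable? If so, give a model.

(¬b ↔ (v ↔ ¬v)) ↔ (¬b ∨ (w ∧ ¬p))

b: True; p: False; v: True; w: True

  (¬b ↔ (v ↔ ¬v)) ↔ (¬b ∨ (w ∧ ¬p)) = True
    ¬b ↔ (v ↔ ¬v) = True
      ¬b = False
      v ↔ ¬v = False
        ¬v = False
    ¬b ∨ (w ∧ ¬p) = True
      ¬b = False
      w ∧ ¬p = True
        ¬p = True
The formula evaluates to True.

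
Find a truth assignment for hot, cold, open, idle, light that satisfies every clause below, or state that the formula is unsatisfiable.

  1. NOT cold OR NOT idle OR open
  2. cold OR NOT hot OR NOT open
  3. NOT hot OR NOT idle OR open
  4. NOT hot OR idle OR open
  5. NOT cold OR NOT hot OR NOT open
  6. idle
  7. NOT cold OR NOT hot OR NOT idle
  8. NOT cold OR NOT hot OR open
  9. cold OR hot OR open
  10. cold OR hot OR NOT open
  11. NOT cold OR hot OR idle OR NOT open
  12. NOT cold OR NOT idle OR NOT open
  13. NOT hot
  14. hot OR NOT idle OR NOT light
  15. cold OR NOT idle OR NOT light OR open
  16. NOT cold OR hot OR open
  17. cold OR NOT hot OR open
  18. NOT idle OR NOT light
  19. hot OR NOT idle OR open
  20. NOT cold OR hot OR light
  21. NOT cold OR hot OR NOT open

UNSATISFIABLE

Case hot = True:
  Clause (NOT hot) is falsified — contradiction.
Case hot = False:
  (idle) forces idle = True.
  (hot OR NOT idle OR NOT light) forces light = False.
  (hot OR NOT idle OR open) forces open = True.
  (cold OR hot OR NOT open) forces cold = True.
  Clause (NOT cold OR NOT idle OR NOT open) is falsified — contradiction.
Both cases fail, so the formula is unsatisfiable.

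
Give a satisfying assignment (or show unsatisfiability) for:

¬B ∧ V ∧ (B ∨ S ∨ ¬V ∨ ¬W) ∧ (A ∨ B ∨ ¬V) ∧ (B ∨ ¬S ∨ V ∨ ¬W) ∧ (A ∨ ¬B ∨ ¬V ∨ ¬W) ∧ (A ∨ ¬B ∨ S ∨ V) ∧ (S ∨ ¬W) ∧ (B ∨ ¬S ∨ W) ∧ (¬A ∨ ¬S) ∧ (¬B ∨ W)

Unit clause (¬B) forces B = False.
Unit clause (V) forces V = True.
In (A ∨ B ∨ ¬V) only A is left, so A = True.
In (¬A ∨ ¬S) only ¬S is left, so S = False.
In (B ∨ S ∨ ¬V ∨ ¬W) only ¬W is left, so W = False.
All clauses satisfied.

W=F, V=T, S=F, A=T, B=F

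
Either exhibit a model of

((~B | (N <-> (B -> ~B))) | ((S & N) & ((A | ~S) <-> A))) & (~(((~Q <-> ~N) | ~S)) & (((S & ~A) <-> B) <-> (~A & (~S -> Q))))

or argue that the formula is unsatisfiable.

N = True; B = True; S = True; A = False; Q = False

  (~B | (N <-> (B -> ~B))) | ((S & N) & ((A | ~S) <-> A)) = True
    ~B | (N <-> (B -> ~B)) = False
      ~B = False
      N <-> (B -> ~B) = False
        B -> ~B = False
          ~B = False
    (S & N) & ((A | ~S) <-> A) = True
      S & N = True
      (A | ~S) <-> A = True
        A | ~S = False
          ~S = False
  ~(((~Q <-> ~N) | ~S)) & (((S & ~A) <-> B) <-> (~A & (~S -> Q))) = True
    ~(((~Q <-> ~N) | ~S)) = True
      (~Q <-> ~N) | ~S = False
        ~Q <-> ~N = False
          ~Q = True
          ~N = False
        ~S = False
    ((S & ~A) <-> B) <-> (~A & (~S -> Q)) = True
      (S & ~A) <-> B = True
        S & ~A = True
          ~A = True
      ~A & (~S -> Q) = True
        ~A = True
        ~S -> Q = True
          ~S = False
Both conjuncts True, so the formula holds.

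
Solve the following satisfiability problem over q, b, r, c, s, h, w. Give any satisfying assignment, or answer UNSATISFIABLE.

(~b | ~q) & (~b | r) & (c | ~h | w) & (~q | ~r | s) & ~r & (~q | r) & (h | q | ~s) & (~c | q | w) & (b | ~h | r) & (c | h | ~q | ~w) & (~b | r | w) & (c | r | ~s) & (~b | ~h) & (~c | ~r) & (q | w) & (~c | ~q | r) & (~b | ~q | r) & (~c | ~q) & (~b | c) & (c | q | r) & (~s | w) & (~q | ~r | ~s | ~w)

Unit clause (~r) forces r = False.
In (~q | r) only ~q is left, so q = False.
In (q | w) only w is left, so w = True.
In (c | q | r) only c is left, so c = True.
In (~b | r) only ~b is left, so b = False.
In (b | ~h | r) only ~h is left, so h = False.
In (h | q | ~s) only ~s is left, so s = False.
All clauses satisfied.

q: False, b: False, r: False, c: True, s: False, h: False, w: True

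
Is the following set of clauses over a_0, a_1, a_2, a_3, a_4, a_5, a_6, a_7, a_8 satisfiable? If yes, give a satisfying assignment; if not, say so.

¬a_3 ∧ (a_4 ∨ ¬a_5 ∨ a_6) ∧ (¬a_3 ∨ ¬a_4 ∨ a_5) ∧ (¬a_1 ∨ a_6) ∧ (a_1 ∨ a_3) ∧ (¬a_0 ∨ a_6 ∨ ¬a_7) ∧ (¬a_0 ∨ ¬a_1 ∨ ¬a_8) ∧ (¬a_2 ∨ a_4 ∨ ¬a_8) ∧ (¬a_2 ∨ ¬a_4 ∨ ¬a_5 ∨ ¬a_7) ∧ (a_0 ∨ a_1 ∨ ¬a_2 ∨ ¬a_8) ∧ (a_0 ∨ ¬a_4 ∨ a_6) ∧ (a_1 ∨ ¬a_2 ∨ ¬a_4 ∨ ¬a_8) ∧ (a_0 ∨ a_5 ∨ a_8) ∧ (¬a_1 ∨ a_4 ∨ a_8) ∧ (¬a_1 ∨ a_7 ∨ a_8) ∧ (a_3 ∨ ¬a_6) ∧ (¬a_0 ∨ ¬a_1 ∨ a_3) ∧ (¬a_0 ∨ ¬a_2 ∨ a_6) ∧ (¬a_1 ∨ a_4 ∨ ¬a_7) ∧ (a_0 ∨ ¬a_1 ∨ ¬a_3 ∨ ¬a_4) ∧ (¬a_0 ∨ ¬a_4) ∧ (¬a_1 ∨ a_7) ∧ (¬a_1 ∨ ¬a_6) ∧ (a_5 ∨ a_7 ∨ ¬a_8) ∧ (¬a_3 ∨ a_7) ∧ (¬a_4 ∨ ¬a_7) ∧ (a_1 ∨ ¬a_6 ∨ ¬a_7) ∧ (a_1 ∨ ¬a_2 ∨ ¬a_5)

Unsatisfiable — no assignment works.

Case a_3 = True:
  Clause (¬a_3) is falsified — contradiction.
Case a_3 = False:
  (a_1 ∨ a_3) forces a_1 = True.
  (¬a_1 ∨ a_6) forces a_6 = True.
  Clause (a_3 ∨ ¬a_6) is falsified — contradiction.
Both cases fail, so the formula is unsatisfiable.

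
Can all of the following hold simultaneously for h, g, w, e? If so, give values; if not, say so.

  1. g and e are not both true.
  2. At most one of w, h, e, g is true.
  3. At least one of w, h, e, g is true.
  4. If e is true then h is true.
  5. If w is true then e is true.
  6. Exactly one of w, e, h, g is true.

h = False, g = True, w = False, e = False

  (1) g=T, e=F — not both ✓
  (2) {w, h, e, g}: 1 true — at most one ✓
  (3) {w, h, e, g}: 1 true — at least one ✓
  (4) e=F ⇒ h: vacuous ✓
  (5) w=F ⇒ e: vacuous ✓
  (6) {w, e, h, g}: 1 true — exactly one ✓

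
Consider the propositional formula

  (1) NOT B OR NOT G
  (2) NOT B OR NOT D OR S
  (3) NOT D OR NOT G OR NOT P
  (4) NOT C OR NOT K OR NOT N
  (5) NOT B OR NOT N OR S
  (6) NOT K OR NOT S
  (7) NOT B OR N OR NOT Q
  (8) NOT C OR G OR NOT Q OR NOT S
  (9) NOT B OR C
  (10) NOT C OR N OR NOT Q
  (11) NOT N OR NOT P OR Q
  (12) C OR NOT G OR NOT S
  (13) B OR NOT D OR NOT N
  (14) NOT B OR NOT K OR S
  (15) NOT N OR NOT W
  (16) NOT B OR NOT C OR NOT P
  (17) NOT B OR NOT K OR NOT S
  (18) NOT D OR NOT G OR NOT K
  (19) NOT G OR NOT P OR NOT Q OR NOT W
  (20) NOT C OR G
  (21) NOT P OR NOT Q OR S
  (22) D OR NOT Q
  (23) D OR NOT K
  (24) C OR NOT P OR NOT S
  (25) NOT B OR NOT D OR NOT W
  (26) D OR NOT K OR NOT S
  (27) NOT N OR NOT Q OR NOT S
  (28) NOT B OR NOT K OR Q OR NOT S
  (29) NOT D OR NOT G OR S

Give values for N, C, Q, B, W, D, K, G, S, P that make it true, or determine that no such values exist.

N=F; C=F; Q=F; B=F; W=T; D=F; K=F; G=F; S=T; P=F

Set N = False.
Set C = False.
  then (NOT B OR C) forces B = False.
Set Q = False.
Set W = True.
Set D = False.
  then (D OR NOT K) forces K = False.
Set G = False.
Set S = True.
  then (C OR NOT P OR NOT S) forces P = False.
All clauses satisfied.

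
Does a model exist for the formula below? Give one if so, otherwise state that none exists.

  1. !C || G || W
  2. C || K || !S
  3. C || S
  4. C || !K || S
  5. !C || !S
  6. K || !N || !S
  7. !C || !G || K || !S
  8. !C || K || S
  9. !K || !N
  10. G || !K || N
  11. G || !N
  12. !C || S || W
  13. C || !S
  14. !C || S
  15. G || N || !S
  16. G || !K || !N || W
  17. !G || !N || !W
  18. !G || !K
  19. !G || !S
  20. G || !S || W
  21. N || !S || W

Case C = True:
  (!C || !S) forces S = False.
  Clause (!C || S) is falsified — contradiction.
Case C = False:
  (C || S) forces S = True.
  Clause (C || !S) is falsified — contradiction.
Both cases fail, so the formula is unsatisfiable.

No satisfying assignment exists.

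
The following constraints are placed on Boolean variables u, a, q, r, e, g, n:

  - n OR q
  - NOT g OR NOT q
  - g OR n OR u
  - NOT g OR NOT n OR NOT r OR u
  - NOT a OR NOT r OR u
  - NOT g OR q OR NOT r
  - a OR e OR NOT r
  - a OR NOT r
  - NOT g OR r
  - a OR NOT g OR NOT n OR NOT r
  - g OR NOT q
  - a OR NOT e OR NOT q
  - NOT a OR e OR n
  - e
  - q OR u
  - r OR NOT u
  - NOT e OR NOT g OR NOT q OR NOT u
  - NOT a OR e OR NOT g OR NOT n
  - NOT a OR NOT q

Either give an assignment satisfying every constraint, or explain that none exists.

Unit clause (e) forces e = True.
Try u = False:
  (q OR u) forces q = True.
  (NOT g OR NOT q) forces g = False.
  clause (g OR NOT q) is falsified — backtrack.
So u = True.
  then (r OR NOT u) forces r = True.
  then (a OR NOT r) forces a = True.
  then (NOT a OR NOT q) forces q = False.
  then (n OR q) forces n = True.
  then (NOT g OR q OR NOT r) forces g = False.
All clauses satisfied.

u = True; a = True; q = False; r = True; e = True; g = False; n = True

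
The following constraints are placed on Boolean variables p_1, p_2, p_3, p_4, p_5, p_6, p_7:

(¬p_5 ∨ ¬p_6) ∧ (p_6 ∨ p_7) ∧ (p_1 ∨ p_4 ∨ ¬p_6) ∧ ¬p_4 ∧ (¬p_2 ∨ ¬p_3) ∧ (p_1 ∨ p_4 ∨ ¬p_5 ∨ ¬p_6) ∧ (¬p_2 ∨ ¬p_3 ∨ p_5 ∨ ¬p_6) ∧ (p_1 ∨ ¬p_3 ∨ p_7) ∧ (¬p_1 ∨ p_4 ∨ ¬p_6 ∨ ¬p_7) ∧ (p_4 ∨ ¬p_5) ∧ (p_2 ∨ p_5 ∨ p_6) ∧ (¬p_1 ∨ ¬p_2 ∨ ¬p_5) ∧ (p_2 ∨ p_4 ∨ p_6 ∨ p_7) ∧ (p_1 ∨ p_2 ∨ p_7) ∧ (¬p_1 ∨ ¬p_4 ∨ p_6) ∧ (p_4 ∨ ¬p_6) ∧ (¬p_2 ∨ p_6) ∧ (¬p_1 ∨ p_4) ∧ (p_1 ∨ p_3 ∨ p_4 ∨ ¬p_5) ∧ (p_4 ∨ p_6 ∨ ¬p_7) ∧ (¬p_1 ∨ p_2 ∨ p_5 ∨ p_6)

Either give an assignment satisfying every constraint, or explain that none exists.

Case p_4 = True:
  Clause (¬p_4) is falsified — contradiction.
Case p_4 = False:
  (p_4 ∨ ¬p_5) forces p_5 = False.
  (p_4 ∨ ¬p_6) forces p_6 = False.
  (p_6 ∨ p_7) forces p_7 = True.
  Clause (p_4 ∨ p_6 ∨ ¬p_7) is falsified — contradiction.
Both cases fail, so the formula is unsatisfiable.

The formula is unsatisfiable.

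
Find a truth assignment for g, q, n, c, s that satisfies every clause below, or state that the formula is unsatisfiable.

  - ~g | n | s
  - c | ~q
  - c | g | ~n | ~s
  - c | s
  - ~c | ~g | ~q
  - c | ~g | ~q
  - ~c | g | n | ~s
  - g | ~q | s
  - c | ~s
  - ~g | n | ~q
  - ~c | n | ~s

g=T, q=F, n=T, c=T, s=F

Set g = True.
Set q = False.
Try n = False:
  (~g | n | s) forces s = True.
  (c | ~s) forces c = True.
  clause (~c | n | ~s) is falsified — backtrack.
So n = True.
Set c = True.
Set s = False.
All clauses satisfied.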